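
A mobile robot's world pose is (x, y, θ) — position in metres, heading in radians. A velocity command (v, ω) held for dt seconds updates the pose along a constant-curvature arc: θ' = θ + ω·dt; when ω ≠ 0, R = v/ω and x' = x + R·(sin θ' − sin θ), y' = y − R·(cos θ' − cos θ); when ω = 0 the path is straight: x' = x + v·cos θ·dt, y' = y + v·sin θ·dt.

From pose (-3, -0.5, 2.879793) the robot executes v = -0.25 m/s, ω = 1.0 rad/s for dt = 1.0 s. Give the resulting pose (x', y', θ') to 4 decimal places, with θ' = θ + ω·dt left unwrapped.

θ' = 2.8798 + 1.0·1.0 = 3.8798
R = v/ω = -0.25/1.0 = -0.2500
x' = -3 + -0.2500·(sin 3.8798 − sin 2.8798) = -2.7671
y' = -0.5 − -0.2500·(cos 3.8798 − cos 2.8798) = -0.4434

(-2.7671, -0.4434, 3.8798)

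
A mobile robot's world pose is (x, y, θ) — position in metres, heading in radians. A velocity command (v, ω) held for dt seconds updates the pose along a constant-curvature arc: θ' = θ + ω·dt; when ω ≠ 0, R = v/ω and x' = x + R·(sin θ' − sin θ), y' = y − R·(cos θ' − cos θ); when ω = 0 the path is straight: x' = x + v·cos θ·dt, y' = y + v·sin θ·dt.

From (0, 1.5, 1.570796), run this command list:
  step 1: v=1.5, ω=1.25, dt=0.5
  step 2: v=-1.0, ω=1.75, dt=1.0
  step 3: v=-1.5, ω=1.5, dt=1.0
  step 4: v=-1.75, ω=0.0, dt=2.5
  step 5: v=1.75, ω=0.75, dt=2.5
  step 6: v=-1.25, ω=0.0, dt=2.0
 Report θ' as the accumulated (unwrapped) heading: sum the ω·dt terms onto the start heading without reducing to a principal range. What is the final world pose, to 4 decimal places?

(0.2143, 4.9763, 7.3208)

step 1: θ'=2.1958 (R=1.2000) → pose (-0.2268, 2.2021, 2.1958)
step 2: θ'=3.9458 (R=-0.5714) → pose (0.6482, 2.1401, 3.9458)
step 3: θ'=5.4458 (R=-1.0000) → pose (0.6708, 3.5032, 5.4458)
step 4: θ'=5.4458 (straight) → pose (-2.2579, 6.7533, 5.4458)
step 5: θ'=7.3208 (R=2.3333) → pose (1.4850, 7.1293, 7.3208)
step 6: θ'=7.3208 (straight) → pose (0.2143, 4.9763, 7.3208)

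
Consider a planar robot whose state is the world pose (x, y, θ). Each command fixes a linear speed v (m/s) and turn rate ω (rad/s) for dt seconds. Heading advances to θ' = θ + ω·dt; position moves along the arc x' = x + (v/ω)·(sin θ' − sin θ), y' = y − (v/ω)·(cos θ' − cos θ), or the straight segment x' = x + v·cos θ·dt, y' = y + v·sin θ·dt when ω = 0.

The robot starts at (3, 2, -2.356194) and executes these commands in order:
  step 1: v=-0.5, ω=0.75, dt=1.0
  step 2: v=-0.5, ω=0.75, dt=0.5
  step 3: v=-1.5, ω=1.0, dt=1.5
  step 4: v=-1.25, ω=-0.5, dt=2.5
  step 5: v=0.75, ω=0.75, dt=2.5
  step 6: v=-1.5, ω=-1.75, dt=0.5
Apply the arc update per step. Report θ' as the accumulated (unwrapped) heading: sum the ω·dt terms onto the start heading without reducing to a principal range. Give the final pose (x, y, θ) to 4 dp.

(-0.4387, 4.2696, 0.0188)

step 1: θ'=-1.6062 (R=-0.6667) → pose (3.1948, 2.4478, -1.6062)
step 2: θ'=-1.2312 (R=-0.6667) → pose (3.1572, 2.6935, -1.2312)
step 3: θ'=0.2688 (R=-1.5000) → pose (1.3445, 3.6399, 0.2688)
step 4: θ'=-0.9812 (R=2.5000) → pose (-1.3974, 4.6601, -0.9812)
step 5: θ'=0.8938 (R=1.0000) → pose (0.2133, 4.5897, 0.8938)
step 6: θ'=0.0188 (R=0.8571) → pose (-0.4387, 4.2696, 0.0188)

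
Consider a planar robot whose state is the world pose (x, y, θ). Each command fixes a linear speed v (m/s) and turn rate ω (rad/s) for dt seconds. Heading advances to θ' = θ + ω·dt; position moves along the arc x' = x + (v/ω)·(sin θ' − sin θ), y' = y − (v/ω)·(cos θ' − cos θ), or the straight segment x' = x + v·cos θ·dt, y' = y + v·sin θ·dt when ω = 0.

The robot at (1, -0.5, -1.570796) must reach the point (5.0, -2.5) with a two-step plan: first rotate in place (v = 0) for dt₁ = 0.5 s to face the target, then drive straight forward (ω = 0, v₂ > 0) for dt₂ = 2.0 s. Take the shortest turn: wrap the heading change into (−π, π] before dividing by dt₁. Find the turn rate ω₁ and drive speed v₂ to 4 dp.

heading to target = atan2(-2.5−-0.5, 5−1) = -0.4636
Δθ = wrap(-0.4636 − -1.5708) = 1.1071; ω₁ = Δθ/dt₁ = 2.2143
distance = √((5−1)² + (-2.5−-0.5)²) = 4.4721; v₂ = distance/dt₂ = 2.2361

ω₁ = 2.2143, v₂ = 2.2361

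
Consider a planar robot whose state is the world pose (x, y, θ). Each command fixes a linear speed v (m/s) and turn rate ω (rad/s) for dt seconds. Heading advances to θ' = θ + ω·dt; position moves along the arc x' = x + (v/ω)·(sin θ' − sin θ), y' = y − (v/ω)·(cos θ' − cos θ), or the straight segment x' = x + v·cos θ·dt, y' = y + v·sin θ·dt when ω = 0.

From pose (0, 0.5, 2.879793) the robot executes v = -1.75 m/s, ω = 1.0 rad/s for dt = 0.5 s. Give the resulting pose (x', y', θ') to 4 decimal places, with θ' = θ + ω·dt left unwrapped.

θ' = 2.8798 + 1.0·0.5 = 3.3798
R = v/ω = -1.75/1.0 = -1.7500
x' = 0 + -1.7500·(sin 3.3798 − sin 2.8798) = 0.8659
y' = 0.5 − -1.7500·(cos 3.3798 − cos 2.8798) = 0.4898

(0.8659, 0.4898, 3.3798)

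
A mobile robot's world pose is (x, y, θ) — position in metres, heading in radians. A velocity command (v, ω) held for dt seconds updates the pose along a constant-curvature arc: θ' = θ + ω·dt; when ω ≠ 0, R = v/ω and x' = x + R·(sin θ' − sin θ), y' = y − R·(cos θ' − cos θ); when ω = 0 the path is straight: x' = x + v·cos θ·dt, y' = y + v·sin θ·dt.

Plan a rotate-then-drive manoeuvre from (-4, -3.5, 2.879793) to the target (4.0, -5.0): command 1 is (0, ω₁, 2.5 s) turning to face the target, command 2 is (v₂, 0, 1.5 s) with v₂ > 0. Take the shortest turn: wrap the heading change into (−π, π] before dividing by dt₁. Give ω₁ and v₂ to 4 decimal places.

ω₁ = -1.2261, v₂ = 5.4263

heading to target = atan2(-5−-3.5, 4−-4) = -0.1853
Δθ = wrap(-0.1853 − 2.8798) = -3.0651; ω₁ = Δθ/dt₁ = -1.2261
distance = √((4−-4)² + (-5−-3.5)²) = 8.1394; v₂ = distance/dt₂ = 5.4263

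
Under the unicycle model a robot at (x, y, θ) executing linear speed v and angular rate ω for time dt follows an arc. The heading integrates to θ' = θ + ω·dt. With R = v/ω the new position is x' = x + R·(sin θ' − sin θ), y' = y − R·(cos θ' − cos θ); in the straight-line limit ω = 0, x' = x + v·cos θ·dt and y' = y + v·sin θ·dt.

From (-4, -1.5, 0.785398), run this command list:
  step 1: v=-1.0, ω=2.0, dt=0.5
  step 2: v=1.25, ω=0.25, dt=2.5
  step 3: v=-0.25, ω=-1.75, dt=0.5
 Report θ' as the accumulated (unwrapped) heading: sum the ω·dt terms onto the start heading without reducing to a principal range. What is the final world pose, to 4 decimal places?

(-5.6341, 0.5857, 1.5354)

step 1: θ'=1.7854 (R=-0.5000) → pose (-4.1350, -1.9600, 1.7854)
step 2: θ'=2.4104 (R=5.0000) → pose (-5.6815, 0.6971, 2.4104)
step 3: θ'=1.5354 (R=0.1429) → pose (-5.6341, 0.5857, 1.5354)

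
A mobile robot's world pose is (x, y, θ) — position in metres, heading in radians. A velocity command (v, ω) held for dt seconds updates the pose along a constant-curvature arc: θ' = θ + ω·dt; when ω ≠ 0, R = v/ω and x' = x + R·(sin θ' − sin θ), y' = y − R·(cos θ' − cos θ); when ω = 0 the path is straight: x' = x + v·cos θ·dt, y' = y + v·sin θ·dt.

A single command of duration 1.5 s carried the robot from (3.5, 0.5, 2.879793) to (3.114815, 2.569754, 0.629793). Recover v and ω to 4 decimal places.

Δθ = 0.629793 − 2.879793 = -2.250000
ω = Δθ/dt = -2.250000/1.5 = -1.5000
R = −Δy/(cos θ' − cos θ) = -1.1667
v = R·ω = -1.1667·-1.5000 = 1.7500

v = 1.7500, ω = -1.5000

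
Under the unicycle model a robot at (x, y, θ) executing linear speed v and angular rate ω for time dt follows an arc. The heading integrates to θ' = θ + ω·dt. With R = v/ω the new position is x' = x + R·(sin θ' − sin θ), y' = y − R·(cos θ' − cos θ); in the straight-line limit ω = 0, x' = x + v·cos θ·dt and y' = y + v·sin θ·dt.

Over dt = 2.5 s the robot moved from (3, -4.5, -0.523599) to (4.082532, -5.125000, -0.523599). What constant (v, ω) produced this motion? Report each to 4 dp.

v = 0.5000, ω = 0.0000

Δθ = -0.523599 − -0.523599 = 0.000000
ω = Δθ/dt = 0.000000/2.5 = 0.0000
ω = 0 → v = (Δx·cos θ + Δy·sin θ)/dt = 0.5000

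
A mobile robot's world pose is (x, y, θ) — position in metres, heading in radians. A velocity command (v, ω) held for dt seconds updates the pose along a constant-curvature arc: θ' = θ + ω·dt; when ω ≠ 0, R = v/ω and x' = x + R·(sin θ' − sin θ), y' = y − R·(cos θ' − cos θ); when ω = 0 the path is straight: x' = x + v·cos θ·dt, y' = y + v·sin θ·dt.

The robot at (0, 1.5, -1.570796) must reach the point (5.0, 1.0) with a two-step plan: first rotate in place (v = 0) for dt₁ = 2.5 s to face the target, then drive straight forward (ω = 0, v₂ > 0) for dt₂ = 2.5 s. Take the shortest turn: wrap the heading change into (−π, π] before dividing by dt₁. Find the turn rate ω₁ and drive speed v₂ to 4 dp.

ω₁ = 0.5885, v₂ = 2.0100

heading to target = atan2(1−1.5, 5−0) = -0.0997
Δθ = wrap(-0.0997 − -1.5708) = 1.4711; ω₁ = Δθ/dt₁ = 0.5885
distance = √((5−0)² + (1−1.5)²) = 5.0249; v₂ = distance/dt₂ = 2.0100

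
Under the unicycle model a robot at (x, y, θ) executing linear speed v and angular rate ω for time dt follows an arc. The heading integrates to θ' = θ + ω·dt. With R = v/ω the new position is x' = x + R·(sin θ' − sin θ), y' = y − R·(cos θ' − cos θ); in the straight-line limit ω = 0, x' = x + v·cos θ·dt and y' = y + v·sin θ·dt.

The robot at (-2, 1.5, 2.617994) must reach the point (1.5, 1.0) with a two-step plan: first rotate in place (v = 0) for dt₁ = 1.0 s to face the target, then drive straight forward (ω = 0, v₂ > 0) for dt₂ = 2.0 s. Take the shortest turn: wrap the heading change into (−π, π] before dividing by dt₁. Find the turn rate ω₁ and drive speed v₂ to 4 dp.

ω₁ = -2.7599, v₂ = 1.7678

heading to target = atan2(1−1.5, 1.5−-2) = -0.1419
Δθ = wrap(-0.1419 − 2.6180) = -2.7599; ω₁ = Δθ/dt₁ = -2.7599
distance = √((1.5−-2)² + (1−1.5)²) = 3.5355; v₂ = distance/dt₂ = 1.7678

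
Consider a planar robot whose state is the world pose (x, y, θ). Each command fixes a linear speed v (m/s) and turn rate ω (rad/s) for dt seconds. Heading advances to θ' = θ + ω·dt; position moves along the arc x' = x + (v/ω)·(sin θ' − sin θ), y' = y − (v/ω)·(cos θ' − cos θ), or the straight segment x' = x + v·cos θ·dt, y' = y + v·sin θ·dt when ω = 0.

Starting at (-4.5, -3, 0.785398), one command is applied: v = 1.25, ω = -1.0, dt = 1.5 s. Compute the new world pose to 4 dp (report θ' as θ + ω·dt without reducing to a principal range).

θ' = 0.7854 + -1.0·1.5 = -0.7146
R = v/ω = 1.25/-1.0 = -1.2500
x' = -4.5 + -1.2500·(sin -0.7146 − sin 0.7854) = -2.7970
y' = -3 − -1.2500·(cos -0.7146 − cos 0.7854) = -2.9397

(-2.7970, -2.9397, -0.7146)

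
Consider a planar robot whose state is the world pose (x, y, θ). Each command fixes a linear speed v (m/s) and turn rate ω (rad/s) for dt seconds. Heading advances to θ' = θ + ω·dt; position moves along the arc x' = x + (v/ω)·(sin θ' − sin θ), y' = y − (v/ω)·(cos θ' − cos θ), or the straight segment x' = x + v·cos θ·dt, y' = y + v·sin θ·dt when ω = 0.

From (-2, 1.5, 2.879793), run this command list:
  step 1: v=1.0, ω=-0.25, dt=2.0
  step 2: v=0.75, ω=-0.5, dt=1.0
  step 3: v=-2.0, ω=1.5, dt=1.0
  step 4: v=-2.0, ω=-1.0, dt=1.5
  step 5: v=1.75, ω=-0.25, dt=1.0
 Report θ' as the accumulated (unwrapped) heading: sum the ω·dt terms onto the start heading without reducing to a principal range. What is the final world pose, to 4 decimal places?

step 1: θ'=2.3798 (R=-4.0000) → pose (-3.7256, 2.4693, 2.3798)
step 2: θ'=1.8798 (R=-1.5000) → pose (-4.1192, 3.0986, 1.8798)
step 3: θ'=3.3798 (R=-1.3333) → pose (-2.5345, 2.2083, 3.3798)
step 4: θ'=1.8798 (R=2.0000) → pose (-0.1573, 0.8730, 1.8798)
step 5: θ'=1.6298 (R=-7.0000) → pose (-0.4766, 2.5890, 1.6298)

(-0.4766, 2.5890, 1.6298)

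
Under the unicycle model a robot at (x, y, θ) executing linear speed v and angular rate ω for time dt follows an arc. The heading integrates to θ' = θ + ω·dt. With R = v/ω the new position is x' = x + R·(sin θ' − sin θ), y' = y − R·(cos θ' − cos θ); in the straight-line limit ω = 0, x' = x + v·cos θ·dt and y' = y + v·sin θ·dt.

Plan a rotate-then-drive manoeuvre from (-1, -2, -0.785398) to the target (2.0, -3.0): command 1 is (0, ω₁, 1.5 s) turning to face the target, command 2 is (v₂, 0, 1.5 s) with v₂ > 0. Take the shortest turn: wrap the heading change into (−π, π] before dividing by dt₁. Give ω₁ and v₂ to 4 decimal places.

ω₁ = 0.3091, v₂ = 2.1082

heading to target = atan2(-3−-2, 2−-1) = -0.3218
Δθ = wrap(-0.3218 − -0.7854) = 0.4636; ω₁ = Δθ/dt₁ = 0.3091
distance = √((2−-1)² + (-3−-2)²) = 3.1623; v₂ = distance/dt₂ = 2.1082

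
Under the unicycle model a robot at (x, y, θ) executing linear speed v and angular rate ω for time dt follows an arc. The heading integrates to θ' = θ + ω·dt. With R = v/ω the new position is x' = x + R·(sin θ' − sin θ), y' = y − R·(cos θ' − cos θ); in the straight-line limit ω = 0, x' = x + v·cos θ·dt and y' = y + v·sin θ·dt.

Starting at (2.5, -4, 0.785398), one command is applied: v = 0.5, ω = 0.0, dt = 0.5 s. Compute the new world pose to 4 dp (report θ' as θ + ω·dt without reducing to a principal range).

(2.6768, -3.8232, 0.7854)

θ' = 0.7854 + 0.0·0.5 = 0.7854
ω = 0 → straight: x' = 2.5 + 0.5·cos(0.7854)·0.5 = 2.6768
y' = -4 + 0.5·sin(0.7854)·0.5 = -3.8232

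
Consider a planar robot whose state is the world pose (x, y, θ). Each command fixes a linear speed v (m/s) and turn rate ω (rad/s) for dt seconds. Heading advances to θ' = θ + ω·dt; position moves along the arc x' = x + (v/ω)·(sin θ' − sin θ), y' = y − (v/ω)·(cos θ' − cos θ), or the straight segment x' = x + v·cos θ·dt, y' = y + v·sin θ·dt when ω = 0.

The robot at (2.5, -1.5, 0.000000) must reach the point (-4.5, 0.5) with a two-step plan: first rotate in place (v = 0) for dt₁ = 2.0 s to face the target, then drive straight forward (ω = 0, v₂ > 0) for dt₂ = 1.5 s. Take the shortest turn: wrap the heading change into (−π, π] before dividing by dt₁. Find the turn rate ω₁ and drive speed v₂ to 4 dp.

heading to target = atan2(0.5−-1.5, -4.5−2.5) = 2.8633
Δθ = wrap(2.8633 − 0.0000) = 2.8633; ω₁ = Δθ/dt₁ = 1.4316
distance = √((-4.5−2.5)² + (0.5−-1.5)²) = 7.2801; v₂ = distance/dt₂ = 4.8534

ω₁ = 1.4316, v₂ = 4.8534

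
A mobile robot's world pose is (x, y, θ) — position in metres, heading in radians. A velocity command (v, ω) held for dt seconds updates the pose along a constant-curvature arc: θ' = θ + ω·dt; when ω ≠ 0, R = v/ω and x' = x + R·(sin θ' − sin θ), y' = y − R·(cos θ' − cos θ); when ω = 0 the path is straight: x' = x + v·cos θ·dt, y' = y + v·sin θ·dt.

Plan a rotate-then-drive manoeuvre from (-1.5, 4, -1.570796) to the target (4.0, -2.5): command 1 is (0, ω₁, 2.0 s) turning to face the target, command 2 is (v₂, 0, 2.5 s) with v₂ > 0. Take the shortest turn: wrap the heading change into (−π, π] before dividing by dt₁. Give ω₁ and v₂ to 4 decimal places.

heading to target = atan2(-2.5−4, 4−-1.5) = -0.8685
Δθ = wrap(-0.8685 − -1.5708) = 0.7023; ω₁ = Δθ/dt₁ = 0.3511
distance = √((4−-1.5)² + (-2.5−4)²) = 8.5147; v₂ = distance/dt₂ = 3.4059

ω₁ = 0.3511, v₂ = 3.4059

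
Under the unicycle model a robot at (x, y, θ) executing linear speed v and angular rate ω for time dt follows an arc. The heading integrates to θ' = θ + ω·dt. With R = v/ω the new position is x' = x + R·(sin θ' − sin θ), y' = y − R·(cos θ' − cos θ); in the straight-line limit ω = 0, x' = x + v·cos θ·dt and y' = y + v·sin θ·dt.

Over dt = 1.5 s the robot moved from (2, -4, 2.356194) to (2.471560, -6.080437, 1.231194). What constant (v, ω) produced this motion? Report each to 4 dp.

Δθ = 1.231194 − 2.356194 = -1.125000
ω = Δθ/dt = -1.125000/1.5 = -0.7500
R = −Δy/(cos θ' − cos θ) = 2.0000
v = R·ω = 2.0000·-0.7500 = -1.5000

v = -1.5000, ω = -0.7500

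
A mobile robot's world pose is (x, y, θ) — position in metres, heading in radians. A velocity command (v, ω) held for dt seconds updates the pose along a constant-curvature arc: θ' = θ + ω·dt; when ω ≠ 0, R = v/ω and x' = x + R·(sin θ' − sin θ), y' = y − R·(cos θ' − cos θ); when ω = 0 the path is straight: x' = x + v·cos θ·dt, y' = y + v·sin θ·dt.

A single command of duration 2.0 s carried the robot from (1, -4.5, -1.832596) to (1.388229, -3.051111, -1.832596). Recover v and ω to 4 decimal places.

Δθ = -1.832596 − -1.832596 = 0.000000
ω = Δθ/dt = 0.000000/2.0 = 0.0000
ω = 0 → v = (Δx·cos θ + Δy·sin θ)/dt = -0.7500

v = -0.7500, ω = 0.0000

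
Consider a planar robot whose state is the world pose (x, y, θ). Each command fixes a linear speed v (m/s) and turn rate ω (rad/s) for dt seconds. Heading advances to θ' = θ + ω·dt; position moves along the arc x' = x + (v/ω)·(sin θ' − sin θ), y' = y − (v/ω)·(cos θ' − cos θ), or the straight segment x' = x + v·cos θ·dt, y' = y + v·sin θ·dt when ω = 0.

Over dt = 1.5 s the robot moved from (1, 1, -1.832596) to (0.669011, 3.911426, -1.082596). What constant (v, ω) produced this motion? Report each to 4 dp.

v = -2.0000, ω = 0.5000

Δθ = -1.082596 − -1.832596 = 0.750000
ω = Δθ/dt = 0.750000/1.5 = 0.5000
R = −Δy/(cos θ' − cos θ) = -4.0000
v = R·ω = -4.0000·0.5000 = -2.0000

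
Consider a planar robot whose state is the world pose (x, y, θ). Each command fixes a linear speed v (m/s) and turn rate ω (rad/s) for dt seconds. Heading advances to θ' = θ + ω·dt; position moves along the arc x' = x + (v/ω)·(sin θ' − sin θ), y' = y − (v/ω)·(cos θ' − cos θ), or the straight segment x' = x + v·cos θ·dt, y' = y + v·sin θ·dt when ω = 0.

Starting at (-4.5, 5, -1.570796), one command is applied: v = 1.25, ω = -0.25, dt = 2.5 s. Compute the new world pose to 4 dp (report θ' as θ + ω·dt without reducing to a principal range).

(-5.4452, 2.0745, -2.1958)

θ' = -1.5708 + -0.25·2.5 = -2.1958
R = v/ω = 1.25/-0.25 = -5.0000
x' = -4.5 + -5.0000·(sin -2.1958 − sin -1.5708) = -5.4452
y' = 5 − -5.0000·(cos -2.1958 − cos -1.5708) = 2.0745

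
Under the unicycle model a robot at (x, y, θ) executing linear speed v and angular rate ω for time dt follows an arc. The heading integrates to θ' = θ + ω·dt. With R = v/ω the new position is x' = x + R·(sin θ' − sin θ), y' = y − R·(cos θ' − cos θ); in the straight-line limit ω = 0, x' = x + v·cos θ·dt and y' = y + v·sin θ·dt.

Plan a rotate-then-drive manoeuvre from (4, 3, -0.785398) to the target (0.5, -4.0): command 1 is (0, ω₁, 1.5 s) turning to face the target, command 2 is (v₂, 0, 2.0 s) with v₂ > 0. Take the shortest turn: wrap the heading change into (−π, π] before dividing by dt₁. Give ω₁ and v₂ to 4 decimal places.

ω₁ = -0.8327, v₂ = 3.9131

heading to target = atan2(-4−3, 0.5−4) = -2.0344
Δθ = wrap(-2.0344 − -0.7854) = -1.2490; ω₁ = Δθ/dt₁ = -0.8327
distance = √((0.5−4)² + (-4−3)²) = 7.8262; v₂ = distance/dt₂ = 3.9131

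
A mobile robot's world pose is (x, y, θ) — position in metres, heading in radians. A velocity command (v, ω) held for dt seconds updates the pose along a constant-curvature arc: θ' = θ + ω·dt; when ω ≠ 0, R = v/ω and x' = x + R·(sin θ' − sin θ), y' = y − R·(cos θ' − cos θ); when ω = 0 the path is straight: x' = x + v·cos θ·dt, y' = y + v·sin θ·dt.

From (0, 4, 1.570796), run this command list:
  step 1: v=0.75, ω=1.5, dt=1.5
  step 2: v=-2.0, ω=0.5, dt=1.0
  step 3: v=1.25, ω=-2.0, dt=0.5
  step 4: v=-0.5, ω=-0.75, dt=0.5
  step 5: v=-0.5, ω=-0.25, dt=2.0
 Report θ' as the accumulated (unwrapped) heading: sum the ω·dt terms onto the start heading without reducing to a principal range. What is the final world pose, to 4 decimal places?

step 1: θ'=3.8208 (R=0.5000) → pose (-0.8141, 4.3890, 3.8208)
step 2: θ'=4.3208 (R=-4.0000) → pose (0.3704, 5.9747, 4.3208)
step 3: θ'=3.3208 (R=-0.6250) → pose (-0.0959, 5.5982, 3.3208)
step 4: θ'=2.9458 (R=0.6667) → pose (0.1527, 5.5962, 2.9458)
step 5: θ'=2.4458 (R=2.0000) → pose (1.0456, 5.1695, 2.4458)

(1.0456, 5.1695, 2.4458)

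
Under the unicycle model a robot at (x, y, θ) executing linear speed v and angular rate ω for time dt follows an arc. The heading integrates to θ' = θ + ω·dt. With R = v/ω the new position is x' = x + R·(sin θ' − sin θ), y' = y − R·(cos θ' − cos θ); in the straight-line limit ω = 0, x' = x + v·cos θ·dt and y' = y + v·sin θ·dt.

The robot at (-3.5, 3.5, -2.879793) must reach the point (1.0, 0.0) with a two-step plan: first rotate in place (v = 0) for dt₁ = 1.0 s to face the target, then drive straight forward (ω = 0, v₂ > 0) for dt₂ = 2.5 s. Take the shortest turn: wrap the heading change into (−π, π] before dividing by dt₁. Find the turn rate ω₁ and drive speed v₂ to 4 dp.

ω₁ = 2.2187, v₂ = 2.2804

heading to target = atan2(0−3.5, 1−-3.5) = -0.6610
Δθ = wrap(-0.6610 − -2.8798) = 2.2187; ω₁ = Δθ/dt₁ = 2.2187
distance = √((1−-3.5)² + (0−3.5)²) = 5.7009; v₂ = distance/dt₂ = 2.2804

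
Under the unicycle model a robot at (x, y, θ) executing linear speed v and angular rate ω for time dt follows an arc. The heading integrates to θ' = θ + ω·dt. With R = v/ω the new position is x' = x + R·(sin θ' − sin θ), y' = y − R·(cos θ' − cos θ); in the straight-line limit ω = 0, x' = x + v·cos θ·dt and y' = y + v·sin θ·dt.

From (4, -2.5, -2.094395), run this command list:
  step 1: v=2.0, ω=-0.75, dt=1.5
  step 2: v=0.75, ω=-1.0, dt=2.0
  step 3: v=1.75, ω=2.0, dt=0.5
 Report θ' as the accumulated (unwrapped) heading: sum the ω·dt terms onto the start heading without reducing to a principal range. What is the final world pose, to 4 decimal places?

(0.8919, -1.8744, -4.2194)

step 1: θ'=-3.2194 (R=-2.6667) → pose (1.4833, -3.8253, -3.2194)
step 2: θ'=-5.2194 (R=-0.7500) → pose (0.8860, -2.7134, -5.2194)
step 3: θ'=-4.2194 (R=0.8750) → pose (0.8919, -1.8744, -4.2194)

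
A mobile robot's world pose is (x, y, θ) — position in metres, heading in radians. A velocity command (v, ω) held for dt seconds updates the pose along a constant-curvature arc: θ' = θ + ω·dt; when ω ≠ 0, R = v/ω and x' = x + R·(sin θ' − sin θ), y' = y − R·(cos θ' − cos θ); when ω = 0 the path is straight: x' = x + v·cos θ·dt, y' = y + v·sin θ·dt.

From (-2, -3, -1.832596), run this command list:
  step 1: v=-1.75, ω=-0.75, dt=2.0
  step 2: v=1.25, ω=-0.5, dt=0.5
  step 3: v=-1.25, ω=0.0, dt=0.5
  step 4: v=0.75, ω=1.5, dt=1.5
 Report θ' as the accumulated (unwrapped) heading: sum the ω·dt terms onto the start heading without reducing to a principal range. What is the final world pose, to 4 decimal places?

(-0.0298, -1.9562, -1.3326)

step 1: θ'=-3.3326 (R=2.3333) → pose (0.6968, -1.3130, -3.3326)
step 2: θ'=-3.5826 (R=-2.5000) → pose (0.1043, -1.1193, -3.5826)
step 3: θ'=-3.5826 (straight) → pose (0.6695, -1.3861, -3.5826)
step 4: θ'=-1.3326 (R=0.5000) → pose (-0.0298, -1.9562, -1.3326)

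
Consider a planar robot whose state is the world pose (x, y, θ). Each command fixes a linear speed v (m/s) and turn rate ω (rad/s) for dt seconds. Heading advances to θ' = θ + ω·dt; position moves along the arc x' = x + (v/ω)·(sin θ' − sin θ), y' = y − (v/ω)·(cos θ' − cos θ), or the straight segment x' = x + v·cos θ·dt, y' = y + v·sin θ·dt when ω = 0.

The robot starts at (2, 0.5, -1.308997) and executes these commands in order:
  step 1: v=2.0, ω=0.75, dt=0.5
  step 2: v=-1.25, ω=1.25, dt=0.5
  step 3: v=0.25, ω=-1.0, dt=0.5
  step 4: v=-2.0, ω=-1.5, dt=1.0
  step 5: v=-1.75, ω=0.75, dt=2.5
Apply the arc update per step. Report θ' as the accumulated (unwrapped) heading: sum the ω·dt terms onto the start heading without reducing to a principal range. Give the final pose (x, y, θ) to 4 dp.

step 1: θ'=-0.9340 (R=2.6667) → pose (2.4318, -0.3955, -0.9340)
step 2: θ'=-0.3090 (R=-1.0000) → pose (1.9319, -0.0375, -0.3090)
step 3: θ'=-0.8090 (R=-0.2500) → pose (2.0368, -0.1031, -0.8090)
step 4: θ'=-2.3090 (R=1.3333) → pose (2.0153, 1.7145, -2.3090)
step 5: θ'=-0.4340 (R=-2.3333) → pose (1.2706, 5.4018, -0.4340)

(1.2706, 5.4018, -0.4340)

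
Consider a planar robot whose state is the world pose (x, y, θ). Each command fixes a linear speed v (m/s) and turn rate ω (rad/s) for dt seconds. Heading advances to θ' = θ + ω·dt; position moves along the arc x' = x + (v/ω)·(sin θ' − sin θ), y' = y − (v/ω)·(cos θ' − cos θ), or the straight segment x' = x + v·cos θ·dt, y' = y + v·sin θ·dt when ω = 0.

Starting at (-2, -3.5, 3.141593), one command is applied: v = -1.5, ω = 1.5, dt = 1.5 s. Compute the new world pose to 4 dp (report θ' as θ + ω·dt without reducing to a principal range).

θ' = 3.1416 + 1.5·1.5 = 5.3916
R = v/ω = -1.5/1.5 = -1.0000
x' = -2 + -1.0000·(sin 5.3916 − sin 3.1416) = -1.2219
y' = -3.5 − -1.0000·(cos 5.3916 − cos 3.1416) = -1.8718

(-1.2219, -1.8718, 5.3916)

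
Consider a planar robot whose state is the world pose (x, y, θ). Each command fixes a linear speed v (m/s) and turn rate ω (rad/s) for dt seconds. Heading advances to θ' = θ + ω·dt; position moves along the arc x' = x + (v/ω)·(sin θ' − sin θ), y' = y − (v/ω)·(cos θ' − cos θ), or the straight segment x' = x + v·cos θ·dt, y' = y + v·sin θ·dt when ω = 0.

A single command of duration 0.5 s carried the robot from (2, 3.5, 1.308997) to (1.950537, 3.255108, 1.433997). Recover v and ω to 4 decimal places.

v = -0.5000, ω = 0.2500

Δθ = 1.433997 − 1.308997 = 0.125000
ω = Δθ/dt = 0.125000/0.5 = 0.2500
R = −Δy/(cos θ' − cos θ) = -2.0000
v = R·ω = -2.0000·0.2500 = -0.5000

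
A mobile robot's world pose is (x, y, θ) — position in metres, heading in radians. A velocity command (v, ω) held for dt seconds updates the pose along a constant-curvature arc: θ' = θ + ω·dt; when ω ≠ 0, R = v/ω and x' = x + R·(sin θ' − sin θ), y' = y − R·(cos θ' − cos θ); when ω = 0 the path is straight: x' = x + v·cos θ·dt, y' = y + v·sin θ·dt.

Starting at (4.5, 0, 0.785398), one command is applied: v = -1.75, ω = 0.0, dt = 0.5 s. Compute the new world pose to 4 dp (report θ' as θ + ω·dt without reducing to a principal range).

(3.8813, -0.6187, 0.7854)

θ' = 0.7854 + 0.0·0.5 = 0.7854
ω = 0 → straight: x' = 4.5 + -1.75·cos(0.7854)·0.5 = 3.8813
y' = 0 + -1.75·sin(0.7854)·0.5 = -0.6187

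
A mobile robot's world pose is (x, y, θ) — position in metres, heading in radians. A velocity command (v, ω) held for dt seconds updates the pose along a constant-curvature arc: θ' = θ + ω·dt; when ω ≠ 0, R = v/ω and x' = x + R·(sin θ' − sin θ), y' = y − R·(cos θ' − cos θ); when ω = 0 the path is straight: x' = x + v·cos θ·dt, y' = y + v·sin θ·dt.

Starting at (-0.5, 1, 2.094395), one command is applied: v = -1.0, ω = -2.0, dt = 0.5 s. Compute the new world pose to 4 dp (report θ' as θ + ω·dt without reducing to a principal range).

(-0.4887, 0.5207, 1.0944)

θ' = 2.0944 + -2.0·0.5 = 1.0944
R = v/ω = -1.0/-2.0 = 0.5000
x' = -0.5 + 0.5000·(sin 1.0944 − sin 2.0944) = -0.4887
y' = 1 − 0.5000·(cos 1.0944 − cos 2.0944) = 0.5207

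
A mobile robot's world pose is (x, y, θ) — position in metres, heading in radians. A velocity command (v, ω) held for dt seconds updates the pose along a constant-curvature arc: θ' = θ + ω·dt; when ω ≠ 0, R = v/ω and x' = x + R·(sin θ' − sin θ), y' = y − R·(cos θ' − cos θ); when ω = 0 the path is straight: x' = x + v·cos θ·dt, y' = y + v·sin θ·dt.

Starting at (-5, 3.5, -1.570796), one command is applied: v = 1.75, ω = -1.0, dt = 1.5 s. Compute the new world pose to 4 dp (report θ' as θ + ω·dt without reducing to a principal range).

θ' = -1.5708 + -1.0·1.5 = -3.0708
R = v/ω = 1.75/-1.0 = -1.7500
x' = -5 + -1.7500·(sin -3.0708 − sin -1.5708) = -6.6262
y' = 3.5 − -1.7500·(cos -3.0708 − cos -1.5708) = 1.7544

(-6.6262, 1.7544, -3.0708)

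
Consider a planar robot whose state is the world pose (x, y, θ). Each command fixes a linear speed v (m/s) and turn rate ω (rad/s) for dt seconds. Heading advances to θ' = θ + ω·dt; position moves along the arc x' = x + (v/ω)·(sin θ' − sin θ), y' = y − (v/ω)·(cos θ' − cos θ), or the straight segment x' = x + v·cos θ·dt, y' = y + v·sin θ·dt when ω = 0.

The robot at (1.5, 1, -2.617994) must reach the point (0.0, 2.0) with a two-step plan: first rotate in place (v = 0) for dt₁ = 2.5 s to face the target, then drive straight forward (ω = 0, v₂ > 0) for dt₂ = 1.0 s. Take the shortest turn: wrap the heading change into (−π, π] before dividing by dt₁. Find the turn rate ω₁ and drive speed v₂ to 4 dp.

heading to target = atan2(2−1, 0−1.5) = 2.5536
Δθ = wrap(2.5536 − -2.6180) = -1.1116; ω₁ = Δθ/dt₁ = -0.4446
distance = √((0−1.5)² + (2−1)²) = 1.8028; v₂ = distance/dt₂ = 1.8028

ω₁ = -0.4446, v₂ = 1.8028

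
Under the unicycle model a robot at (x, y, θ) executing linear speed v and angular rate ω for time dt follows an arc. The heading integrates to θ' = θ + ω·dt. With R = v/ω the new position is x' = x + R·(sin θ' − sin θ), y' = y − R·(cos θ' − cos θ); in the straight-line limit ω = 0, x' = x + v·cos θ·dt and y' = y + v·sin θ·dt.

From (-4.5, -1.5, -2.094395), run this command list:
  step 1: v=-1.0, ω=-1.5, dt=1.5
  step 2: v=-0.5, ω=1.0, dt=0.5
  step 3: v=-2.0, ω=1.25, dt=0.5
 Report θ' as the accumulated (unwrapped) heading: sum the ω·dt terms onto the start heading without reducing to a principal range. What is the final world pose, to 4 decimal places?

step 1: θ'=-4.3444 (R=0.6667) → pose (-3.3006, -1.5935, -4.3444)
step 2: θ'=-3.8444 (R=-0.5000) → pose (-3.1573, -1.7951, -3.8444)
step 3: θ'=-3.2194 (R=-1.6000) → pose (-2.2475, -2.1695, -3.2194)

(-2.2475, -2.1695, -3.2194)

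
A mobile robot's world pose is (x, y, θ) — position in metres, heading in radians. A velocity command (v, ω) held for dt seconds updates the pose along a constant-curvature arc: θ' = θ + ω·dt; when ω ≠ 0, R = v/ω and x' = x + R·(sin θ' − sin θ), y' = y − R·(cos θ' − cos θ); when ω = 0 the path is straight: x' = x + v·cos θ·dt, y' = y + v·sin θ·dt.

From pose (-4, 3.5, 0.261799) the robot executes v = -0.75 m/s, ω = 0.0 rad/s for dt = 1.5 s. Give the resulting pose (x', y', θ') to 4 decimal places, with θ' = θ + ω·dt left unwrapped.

θ' = 0.2618 + 0.0·1.5 = 0.2618
ω = 0 → straight: x' = -4 + -0.75·cos(0.2618)·1.5 = -5.0867
y' = 3.5 + -0.75·sin(0.2618)·1.5 = 3.2088

(-5.0867, 3.2088, 0.2618)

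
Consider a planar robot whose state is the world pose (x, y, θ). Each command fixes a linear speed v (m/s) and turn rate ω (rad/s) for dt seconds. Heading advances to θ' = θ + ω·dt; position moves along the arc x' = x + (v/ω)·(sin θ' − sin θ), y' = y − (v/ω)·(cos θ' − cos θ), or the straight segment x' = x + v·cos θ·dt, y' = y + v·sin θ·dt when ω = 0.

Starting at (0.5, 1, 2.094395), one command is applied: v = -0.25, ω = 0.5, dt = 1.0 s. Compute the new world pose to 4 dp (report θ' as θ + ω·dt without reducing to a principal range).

θ' = 2.0944 + 0.5·1.0 = 2.5944
R = v/ω = -0.25/0.5 = -0.5000
x' = 0.5 + -0.5000·(sin 2.5944 − sin 2.0944) = 0.6729
y' = 1 − -0.5000·(cos 2.5944 − cos 2.0944) = 0.8230

(0.6729, 0.8230, 2.5944)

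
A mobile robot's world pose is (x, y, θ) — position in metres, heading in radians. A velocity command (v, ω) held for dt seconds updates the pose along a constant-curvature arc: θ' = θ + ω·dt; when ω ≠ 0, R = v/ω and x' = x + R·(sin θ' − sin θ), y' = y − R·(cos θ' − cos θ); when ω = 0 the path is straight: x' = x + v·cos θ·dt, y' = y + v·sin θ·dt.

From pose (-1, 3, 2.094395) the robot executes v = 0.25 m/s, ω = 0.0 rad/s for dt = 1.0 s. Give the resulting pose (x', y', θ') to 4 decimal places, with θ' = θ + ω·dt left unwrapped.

(-1.1250, 3.2165, 2.0944)

θ' = 2.0944 + 0.0·1.0 = 2.0944
ω = 0 → straight: x' = -1 + 0.25·cos(2.0944)·1.0 = -1.1250
y' = 3 + 0.25·sin(2.0944)·1.0 = 3.2165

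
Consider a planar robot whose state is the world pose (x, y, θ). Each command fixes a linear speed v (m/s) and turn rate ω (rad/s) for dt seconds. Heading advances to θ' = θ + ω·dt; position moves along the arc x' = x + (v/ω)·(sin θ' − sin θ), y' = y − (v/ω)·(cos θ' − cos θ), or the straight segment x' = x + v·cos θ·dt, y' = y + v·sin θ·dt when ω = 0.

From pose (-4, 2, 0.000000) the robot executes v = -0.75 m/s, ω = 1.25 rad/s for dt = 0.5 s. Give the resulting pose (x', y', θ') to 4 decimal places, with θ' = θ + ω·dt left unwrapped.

θ' = 0.0000 + 1.25·0.5 = 0.6250
R = v/ω = -0.75/1.25 = -0.6000
x' = -4 + -0.6000·(sin 0.6250 − sin 0.0000) = -4.3511
y' = 2 − -0.6000·(cos 0.6250 − cos 0.0000) = 1.8866

(-4.3511, 1.8866, 0.6250)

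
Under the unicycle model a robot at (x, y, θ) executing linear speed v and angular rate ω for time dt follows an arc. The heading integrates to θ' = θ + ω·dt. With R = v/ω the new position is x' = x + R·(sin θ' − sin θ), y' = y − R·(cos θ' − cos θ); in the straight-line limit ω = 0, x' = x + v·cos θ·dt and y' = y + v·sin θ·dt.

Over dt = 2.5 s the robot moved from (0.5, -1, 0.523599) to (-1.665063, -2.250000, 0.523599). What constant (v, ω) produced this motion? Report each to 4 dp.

v = -1.0000, ω = 0.0000

Δθ = 0.523599 − 0.523599 = 0.000000
ω = Δθ/dt = 0.000000/2.5 = 0.0000
ω = 0 → v = (Δx·cos θ + Δy·sin θ)/dt = -1.0000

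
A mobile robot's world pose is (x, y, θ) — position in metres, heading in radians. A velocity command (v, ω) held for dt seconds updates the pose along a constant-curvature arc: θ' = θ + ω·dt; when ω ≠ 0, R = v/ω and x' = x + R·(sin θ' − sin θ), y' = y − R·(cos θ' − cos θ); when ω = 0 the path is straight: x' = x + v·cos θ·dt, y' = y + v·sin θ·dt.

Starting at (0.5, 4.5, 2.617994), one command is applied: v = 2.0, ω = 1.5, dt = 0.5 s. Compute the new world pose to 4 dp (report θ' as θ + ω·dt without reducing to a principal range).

(-0.4660, 4.6446, 3.3680)

θ' = 2.6180 + 1.5·0.5 = 3.3680
R = v/ω = 2.0/1.5 = 1.3333
x' = 0.5 + 1.3333·(sin 3.3680 − sin 2.6180) = -0.4660
y' = 4.5 − 1.3333·(cos 3.3680 − cos 2.6180) = 4.6446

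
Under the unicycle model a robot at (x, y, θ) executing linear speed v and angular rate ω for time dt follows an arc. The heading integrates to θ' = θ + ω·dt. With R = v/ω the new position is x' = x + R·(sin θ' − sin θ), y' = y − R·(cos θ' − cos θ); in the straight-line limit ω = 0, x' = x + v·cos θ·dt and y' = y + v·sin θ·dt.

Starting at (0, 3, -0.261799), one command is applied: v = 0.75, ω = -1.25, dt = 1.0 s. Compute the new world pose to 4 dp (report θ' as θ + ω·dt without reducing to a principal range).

(0.4437, 2.4558, -1.5118)

θ' = -0.2618 + -1.25·1.0 = -1.5118
R = v/ω = 0.75/-1.25 = -0.6000
x' = 0 + -0.6000·(sin -1.5118 − sin -0.2618) = 0.4437
y' = 3 − -0.6000·(cos -1.5118 − cos -0.2618) = 2.4558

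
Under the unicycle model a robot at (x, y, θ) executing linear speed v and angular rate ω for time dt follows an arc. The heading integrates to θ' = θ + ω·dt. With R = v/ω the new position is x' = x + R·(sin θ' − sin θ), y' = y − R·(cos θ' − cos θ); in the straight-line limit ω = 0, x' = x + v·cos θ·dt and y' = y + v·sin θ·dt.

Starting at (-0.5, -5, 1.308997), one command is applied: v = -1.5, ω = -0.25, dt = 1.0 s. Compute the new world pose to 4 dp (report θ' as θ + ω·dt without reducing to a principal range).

θ' = 1.3090 + -0.25·1.0 = 1.0590
R = v/ω = -1.5/-0.25 = 6.0000
x' = -0.5 + 6.0000·(sin 1.0590 − sin 1.3090) = -1.0644
y' = -5 − 6.0000·(cos 1.0590 − cos 1.3090) = -6.3856

(-1.0644, -6.3856, 1.0590)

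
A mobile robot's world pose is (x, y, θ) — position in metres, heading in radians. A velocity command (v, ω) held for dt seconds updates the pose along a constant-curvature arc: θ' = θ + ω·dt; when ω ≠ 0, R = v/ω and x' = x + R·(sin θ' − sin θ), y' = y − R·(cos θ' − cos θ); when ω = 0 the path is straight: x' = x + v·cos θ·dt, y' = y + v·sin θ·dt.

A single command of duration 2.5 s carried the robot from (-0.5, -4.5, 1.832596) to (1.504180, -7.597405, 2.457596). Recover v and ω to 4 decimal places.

Δθ = 2.457596 − 1.832596 = 0.625000
ω = Δθ/dt = 0.625000/2.5 = 0.2500
R = −Δy/(cos θ' − cos θ) = -6.0000
v = R·ω = -6.0000·0.2500 = -1.5000

v = -1.5000, ω = 0.2500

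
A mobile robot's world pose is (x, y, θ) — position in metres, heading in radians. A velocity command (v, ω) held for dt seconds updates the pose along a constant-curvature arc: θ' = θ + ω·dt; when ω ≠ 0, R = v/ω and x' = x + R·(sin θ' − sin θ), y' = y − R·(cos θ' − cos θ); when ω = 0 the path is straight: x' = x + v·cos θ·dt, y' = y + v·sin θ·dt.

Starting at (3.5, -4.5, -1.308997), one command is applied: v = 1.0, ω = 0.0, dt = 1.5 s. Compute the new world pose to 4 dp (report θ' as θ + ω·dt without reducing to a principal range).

θ' = -1.3090 + 0.0·1.5 = -1.3090
ω = 0 → straight: x' = 3.5 + 1.0·cos(-1.3090)·1.5 = 3.8882
y' = -4.5 + 1.0·sin(-1.3090)·1.5 = -5.9489

(3.8882, -5.9489, -1.3090)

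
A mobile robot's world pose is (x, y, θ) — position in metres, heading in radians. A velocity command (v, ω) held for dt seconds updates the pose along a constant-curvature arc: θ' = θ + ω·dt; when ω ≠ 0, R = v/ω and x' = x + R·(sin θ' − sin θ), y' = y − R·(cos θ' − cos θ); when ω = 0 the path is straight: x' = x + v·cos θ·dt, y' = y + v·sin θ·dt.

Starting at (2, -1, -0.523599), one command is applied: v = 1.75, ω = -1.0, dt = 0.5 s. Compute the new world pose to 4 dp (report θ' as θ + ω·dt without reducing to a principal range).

θ' = -0.5236 + -1.0·0.5 = -1.0236
R = v/ω = 1.75/-1.0 = -1.7500
x' = 2 + -1.7500·(sin -1.0236 − sin -0.5236) = 2.6195
y' = -1 − -1.7500·(cos -1.0236 − cos -0.5236) = -1.6050

(2.6195, -1.6050, -1.0236)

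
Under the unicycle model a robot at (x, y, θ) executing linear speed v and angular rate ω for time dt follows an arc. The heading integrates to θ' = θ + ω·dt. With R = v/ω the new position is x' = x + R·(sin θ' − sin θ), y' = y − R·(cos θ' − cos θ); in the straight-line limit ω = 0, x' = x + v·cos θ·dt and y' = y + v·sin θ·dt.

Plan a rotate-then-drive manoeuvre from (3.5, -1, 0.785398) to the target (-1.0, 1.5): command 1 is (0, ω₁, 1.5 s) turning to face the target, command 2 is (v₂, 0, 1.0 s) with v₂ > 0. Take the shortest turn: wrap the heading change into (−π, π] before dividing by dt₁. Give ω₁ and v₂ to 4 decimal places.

heading to target = atan2(1.5−-1, -1−3.5) = 2.6345
Δθ = wrap(2.6345 − 0.7854) = 1.8491; ω₁ = Δθ/dt₁ = 1.2327
distance = √((-1−3.5)² + (1.5−-1)²) = 5.1478; v₂ = distance/dt₂ = 5.1478

ω₁ = 1.2327, v₂ = 5.1478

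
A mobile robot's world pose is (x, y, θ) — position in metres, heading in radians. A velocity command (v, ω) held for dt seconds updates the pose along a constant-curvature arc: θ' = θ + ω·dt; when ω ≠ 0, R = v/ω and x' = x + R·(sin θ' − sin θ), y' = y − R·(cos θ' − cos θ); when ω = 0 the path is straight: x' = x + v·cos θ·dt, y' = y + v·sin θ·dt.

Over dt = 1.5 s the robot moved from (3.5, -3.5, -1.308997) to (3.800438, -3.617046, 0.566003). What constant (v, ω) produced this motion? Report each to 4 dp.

Δθ = 0.566003 − -1.308997 = 1.875000
ω = Δθ/dt = 1.875000/1.5 = 1.2500
R = Δx/(sin θ' − sin θ) = 0.2000
v = R·ω = 0.2000·1.2500 = 0.2500

v = 0.2500, ω = 1.2500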